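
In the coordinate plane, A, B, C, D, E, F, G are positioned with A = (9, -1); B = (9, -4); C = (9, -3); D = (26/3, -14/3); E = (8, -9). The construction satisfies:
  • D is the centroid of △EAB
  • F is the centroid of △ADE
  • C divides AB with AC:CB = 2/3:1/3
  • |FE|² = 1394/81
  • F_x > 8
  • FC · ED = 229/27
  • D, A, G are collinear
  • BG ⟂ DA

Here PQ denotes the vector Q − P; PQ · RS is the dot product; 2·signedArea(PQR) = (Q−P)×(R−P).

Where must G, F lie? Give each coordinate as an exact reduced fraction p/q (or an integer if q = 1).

1. G_x = 1065/122  [D, A, G are collinear ∩ BG ⟂ DA]
2. G_y = -485/122  [D, A, G are collinear ∩ BG ⟂ DA]
   → G = (1065/122, -485/122)
3. F_x = 77/9  [F is the centroid of △ADE]
4. F_y = -44/9  [F is the centroid of △ADE]
   → F = (77/9, -44/9)

F = (77/9, -44/9)
G = (1065/122, -485/122)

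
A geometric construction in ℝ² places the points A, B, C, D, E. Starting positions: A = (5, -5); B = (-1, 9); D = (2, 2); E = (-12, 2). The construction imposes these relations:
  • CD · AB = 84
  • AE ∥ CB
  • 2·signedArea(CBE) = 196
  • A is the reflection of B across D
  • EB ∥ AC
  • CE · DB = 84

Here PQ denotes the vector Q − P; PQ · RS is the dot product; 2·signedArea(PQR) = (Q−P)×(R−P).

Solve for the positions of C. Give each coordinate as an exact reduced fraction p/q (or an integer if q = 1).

1. C_x = 16  [AE ∥ CB ∩ EB ∥ AC]
2. C_y = 2  [AE ∥ CB ∩ EB ∥ AC]
   → C = (16, 2)

C = (16, 2)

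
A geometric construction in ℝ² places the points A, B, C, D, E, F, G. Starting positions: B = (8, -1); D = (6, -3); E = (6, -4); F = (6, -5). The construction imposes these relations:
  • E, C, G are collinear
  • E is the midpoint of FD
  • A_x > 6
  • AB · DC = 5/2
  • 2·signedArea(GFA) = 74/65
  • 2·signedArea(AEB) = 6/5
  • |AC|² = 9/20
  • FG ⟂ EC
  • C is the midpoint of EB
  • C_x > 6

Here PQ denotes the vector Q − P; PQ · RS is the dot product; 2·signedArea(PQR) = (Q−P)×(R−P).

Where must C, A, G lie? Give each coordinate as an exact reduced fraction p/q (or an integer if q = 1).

A = (32/5, -14/5)
C = (7, -5/2)
G = (72/13, -61/13)

1. C_x = 7  [C is the midpoint of EB]
2. C_y = -5/2  [C is the midpoint of EB]
   → C = (7, -5/2)
3. A_x = 32/5  [AB · DC = 5/2 ∩ 2·signedArea(AEB) = 6/5]
4. A_y = -14/5  [AB · DC = 5/2 ∩ 2·signedArea(AEB) = 6/5]
   → A = (32/5, -14/5)
5. G_x = 72/13  [E, C, G are collinear ∩ FG ⟂ EC]
6. G_y = -61/13  [E, C, G are collinear ∩ FG ⟂ EC]
   → G = (72/13, -61/13)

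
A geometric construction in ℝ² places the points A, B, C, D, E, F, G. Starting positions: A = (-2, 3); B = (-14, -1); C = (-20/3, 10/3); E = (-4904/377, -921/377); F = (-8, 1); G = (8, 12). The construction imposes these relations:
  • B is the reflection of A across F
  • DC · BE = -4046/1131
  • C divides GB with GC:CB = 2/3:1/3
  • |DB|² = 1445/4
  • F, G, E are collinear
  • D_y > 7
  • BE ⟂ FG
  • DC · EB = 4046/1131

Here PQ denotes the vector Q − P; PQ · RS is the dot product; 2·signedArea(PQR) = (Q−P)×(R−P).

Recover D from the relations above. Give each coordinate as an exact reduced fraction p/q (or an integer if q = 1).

1. D_x = 3  [line -374/377·x + 544/377·y + -102/13 = 0 ∩ |DB|² = 1445/4]
2. D_y = 15/2  [line -374/377·x + 544/377·y + -102/13 = 0 ∩ |DB|² = 1445/4]
   → D = (3, 15/2)

D = (3, 15/2)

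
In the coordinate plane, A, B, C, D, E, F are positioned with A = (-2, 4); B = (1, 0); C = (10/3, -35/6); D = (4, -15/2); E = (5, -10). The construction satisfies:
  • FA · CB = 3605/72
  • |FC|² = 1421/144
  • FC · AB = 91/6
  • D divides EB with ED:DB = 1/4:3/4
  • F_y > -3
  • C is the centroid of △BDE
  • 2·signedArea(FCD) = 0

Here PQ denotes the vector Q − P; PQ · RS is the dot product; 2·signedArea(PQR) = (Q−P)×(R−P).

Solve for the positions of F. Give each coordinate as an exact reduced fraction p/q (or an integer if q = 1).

1. F_x = 13/6  [2·signedArea(FCD) = 0 ∩ FA · CB = 3605/72]
2. F_y = -35/12  [2·signedArea(FCD) = 0 ∩ FA · CB = 3605/72]
   → F = (13/6, -35/12)

F = (13/6, -35/12)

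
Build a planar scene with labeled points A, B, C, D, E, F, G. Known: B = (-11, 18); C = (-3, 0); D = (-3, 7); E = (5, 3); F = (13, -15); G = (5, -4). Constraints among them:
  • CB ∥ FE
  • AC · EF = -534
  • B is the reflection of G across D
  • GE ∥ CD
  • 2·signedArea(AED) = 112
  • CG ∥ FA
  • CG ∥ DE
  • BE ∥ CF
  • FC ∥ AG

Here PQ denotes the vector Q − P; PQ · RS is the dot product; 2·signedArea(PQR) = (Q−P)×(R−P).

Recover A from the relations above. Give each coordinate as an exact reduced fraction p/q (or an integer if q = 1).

1. A_x = 21  [FC ∥ AG ∩ CG ∥ FA]
2. A_y = -19  [FC ∥ AG ∩ CG ∥ FA]
   → A = (21, -19)

A = (21, -19)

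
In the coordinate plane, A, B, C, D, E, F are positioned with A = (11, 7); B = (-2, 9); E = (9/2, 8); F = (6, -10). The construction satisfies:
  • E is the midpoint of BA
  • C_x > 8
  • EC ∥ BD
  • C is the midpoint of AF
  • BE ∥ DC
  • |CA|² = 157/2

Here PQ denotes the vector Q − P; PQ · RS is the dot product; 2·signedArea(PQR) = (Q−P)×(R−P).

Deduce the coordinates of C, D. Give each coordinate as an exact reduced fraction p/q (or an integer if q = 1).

1. C_x = 17/2  [C is the midpoint of AF]
2. C_y = -3/2  [C is the midpoint of AF]
   → C = (17/2, -3/2)
3. D_x = 2  [BE ∥ DC ∩ EC ∥ BD]
4. D_y = -1/2  [BE ∥ DC ∩ EC ∥ BD]
   → D = (2, -1/2)

C = (17/2, -3/2)
D = (2, -1/2)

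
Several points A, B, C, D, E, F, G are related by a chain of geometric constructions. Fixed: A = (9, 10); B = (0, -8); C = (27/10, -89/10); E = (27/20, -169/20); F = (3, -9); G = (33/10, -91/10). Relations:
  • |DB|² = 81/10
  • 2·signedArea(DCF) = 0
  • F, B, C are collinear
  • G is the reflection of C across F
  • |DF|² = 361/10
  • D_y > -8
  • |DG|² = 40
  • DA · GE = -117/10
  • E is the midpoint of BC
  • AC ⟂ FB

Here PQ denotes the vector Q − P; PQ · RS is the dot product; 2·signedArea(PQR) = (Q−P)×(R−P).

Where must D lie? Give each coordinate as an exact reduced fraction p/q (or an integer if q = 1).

D = (-27/10, -71/10)

1. D_x = -27/10  [2·signedArea(DCF) = 0 ∩ DA · GE = -117/10]
2. D_y = -71/10  [2·signedArea(DCF) = 0 ∩ DA · GE = -117/10]
   → D = (-27/10, -71/10)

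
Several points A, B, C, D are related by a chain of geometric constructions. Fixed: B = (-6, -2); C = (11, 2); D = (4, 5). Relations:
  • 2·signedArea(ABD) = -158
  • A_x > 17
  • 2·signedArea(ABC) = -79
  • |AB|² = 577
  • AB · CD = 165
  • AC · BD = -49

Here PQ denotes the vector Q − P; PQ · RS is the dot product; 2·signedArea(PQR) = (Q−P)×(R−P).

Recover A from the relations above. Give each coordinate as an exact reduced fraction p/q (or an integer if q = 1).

1. A_x = 18  [2·signedArea(ABD) = -158 ∩ AB · CD = 165]
2. A_y = -1  [2·signedArea(ABD) = -158 ∩ AB · CD = 165]
   → A = (18, -1)

A = (18, -1)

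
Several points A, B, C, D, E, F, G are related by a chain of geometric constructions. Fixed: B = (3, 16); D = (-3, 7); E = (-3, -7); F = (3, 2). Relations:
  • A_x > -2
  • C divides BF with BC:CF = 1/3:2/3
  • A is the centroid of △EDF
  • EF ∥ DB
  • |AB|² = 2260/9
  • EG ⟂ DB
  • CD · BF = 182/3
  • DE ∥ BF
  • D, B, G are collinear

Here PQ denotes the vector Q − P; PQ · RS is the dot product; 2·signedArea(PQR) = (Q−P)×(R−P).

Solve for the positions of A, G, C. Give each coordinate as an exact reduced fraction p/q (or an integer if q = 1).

A = (-1, 2/3)
C = (3, 34/3)
G = (-123/13, -35/13)

1. A_x = -1  [A is the centroid of △EDF]
2. A_y = 2/3  [A is the centroid of △EDF]
   → A = (-1, 2/3)
3. G_x = -123/13  [D, B, G are collinear ∩ EG ⟂ DB]
4. G_y = -35/13  [D, B, G are collinear ∩ EG ⟂ DB]
   → G = (-123/13, -35/13)
5. C_x = 3  [C divides BF with BC:CF = 1/3:2/3]
6. C_y = 34/3  [C divides BF with BC:CF = 1/3:2/3]
   → C = (3, 34/3)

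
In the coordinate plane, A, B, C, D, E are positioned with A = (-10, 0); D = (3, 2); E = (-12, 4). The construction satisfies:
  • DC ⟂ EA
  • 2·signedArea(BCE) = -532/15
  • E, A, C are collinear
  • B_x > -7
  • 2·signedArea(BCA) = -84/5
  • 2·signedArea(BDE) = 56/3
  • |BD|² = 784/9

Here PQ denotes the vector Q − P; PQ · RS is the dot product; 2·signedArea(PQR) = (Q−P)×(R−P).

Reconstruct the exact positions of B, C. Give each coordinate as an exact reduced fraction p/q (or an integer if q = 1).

B = (-19/3, 2)
C = (-41/5, -18/5)

1. C_x = -41/5  [E, A, C are collinear ∩ DC ⟂ EA]
2. C_y = -18/5  [E, A, C are collinear ∩ DC ⟂ EA]
   → C = (-41/5, -18/5)
3. B_x = -19/3  [2·signedArea(BCA) = -84/5 ∩ 2·signedArea(BDE) = 56/3]
4. B_y = 2  [2·signedArea(BCA) = -84/5 ∩ 2·signedArea(BDE) = 56/3]
   → B = (-19/3, 2)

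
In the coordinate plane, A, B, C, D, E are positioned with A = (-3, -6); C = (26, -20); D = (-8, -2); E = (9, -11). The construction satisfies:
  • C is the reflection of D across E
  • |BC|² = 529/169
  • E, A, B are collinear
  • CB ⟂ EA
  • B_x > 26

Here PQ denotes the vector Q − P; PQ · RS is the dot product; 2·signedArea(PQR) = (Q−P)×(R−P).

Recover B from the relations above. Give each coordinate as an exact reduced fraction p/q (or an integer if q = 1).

1. B_x = 4509/169  [E, A, B are collinear ∩ CB ⟂ EA]
2. B_y = -3104/169  [E, A, B are collinear ∩ CB ⟂ EA]
   → B = (4509/169, -3104/169)

B = (4509/169, -3104/169)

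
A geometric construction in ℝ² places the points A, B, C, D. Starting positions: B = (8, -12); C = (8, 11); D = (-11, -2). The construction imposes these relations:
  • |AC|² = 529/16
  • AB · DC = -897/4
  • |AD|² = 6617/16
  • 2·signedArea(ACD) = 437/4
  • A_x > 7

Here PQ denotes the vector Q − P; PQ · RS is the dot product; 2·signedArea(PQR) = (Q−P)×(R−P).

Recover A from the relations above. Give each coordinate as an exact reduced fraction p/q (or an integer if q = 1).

A = (8, 21/4)

1. A_x = 8  [2·signedArea(ACD) = 437/4 ∩ AB · DC = -897/4]
2. A_y = 21/4  [2·signedArea(ACD) = 437/4 ∩ AB · DC = -897/4]
   → A = (8, 21/4)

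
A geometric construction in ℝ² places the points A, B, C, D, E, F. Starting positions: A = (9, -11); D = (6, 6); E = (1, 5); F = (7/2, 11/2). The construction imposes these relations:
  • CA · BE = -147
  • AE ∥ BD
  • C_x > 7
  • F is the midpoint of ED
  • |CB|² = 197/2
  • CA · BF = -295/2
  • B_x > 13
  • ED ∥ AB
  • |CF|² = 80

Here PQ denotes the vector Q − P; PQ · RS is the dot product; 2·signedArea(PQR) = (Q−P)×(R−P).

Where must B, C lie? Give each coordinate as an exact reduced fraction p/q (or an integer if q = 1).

B = (14, -10)
C = (15/2, -5/2)

1. B_x = 14  [AE ∥ BD ∩ ED ∥ AB]
2. B_y = -10  [AE ∥ BD ∩ ED ∥ AB]
   → B = (14, -10)
3. C_x = 15/2  [CA · BE = -147 ∩ CA · BF = -295/2]
4. C_y = -5/2  [CA · BE = -147 ∩ CA · BF = -295/2]
   → C = (15/2, -5/2)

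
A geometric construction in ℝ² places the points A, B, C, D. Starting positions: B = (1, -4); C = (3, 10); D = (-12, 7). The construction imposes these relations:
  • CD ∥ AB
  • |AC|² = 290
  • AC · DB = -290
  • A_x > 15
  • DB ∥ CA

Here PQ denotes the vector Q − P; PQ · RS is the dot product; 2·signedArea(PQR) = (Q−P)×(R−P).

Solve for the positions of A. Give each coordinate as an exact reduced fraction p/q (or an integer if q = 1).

A = (16, -1)

1. A_x = 16  [CD ∥ AB ∩ DB ∥ CA]
2. A_y = -1  [CD ∥ AB ∩ DB ∥ CA]
   → A = (16, -1)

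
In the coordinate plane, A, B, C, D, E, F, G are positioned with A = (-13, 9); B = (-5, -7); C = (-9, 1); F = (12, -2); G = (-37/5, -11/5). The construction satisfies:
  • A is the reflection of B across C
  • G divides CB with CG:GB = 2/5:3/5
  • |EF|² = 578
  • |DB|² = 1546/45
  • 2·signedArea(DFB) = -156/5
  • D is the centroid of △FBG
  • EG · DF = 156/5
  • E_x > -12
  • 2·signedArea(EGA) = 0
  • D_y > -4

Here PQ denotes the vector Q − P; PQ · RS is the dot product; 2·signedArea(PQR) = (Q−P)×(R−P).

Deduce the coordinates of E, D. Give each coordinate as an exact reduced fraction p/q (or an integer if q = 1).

D = (-2/15, -56/15)
E = (-11, 5)

1. D_x = -2/15  [D is the centroid of △FBG]
2. D_y = -56/15  [D is the centroid of △FBG]
   → D = (-2/15, -56/15)
3. E_x = -11  [2·signedArea(EGA) = 0 ∩ EG · DF = 156/5]
4. E_y = 5  [2·signedArea(EGA) = 0 ∩ EG · DF = 156/5]
   → E = (-11, 5)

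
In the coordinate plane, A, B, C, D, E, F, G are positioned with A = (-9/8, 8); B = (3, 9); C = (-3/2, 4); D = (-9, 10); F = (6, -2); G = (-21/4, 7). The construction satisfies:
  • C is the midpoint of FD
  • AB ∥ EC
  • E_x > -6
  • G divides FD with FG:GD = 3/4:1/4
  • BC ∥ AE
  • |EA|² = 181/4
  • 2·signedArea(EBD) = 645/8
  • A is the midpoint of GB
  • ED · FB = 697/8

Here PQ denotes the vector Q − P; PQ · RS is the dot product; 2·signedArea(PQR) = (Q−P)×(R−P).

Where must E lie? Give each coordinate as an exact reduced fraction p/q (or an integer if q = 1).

1. E_x = -45/8  [AB ∥ EC ∩ BC ∥ AE]
2. E_y = 3  [AB ∥ EC ∩ BC ∥ AE]
   → E = (-45/8, 3)

E = (-45/8, 3)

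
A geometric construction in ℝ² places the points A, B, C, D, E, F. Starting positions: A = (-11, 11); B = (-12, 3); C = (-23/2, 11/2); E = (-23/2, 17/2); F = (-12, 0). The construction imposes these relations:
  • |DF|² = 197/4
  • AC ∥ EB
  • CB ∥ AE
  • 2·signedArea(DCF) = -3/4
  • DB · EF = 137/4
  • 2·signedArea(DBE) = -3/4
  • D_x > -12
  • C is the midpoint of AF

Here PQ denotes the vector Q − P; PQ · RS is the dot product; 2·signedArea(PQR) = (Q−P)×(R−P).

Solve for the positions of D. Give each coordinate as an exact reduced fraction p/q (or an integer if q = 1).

D = (-23/2, 7)

1. D_x = -23/2  [DB · EF = 137/4 ∩ 2·signedArea(DCF) = -3/4]
2. D_y = 7  [DB · EF = 137/4 ∩ 2·signedArea(DCF) = -3/4]
   → D = (-23/2, 7)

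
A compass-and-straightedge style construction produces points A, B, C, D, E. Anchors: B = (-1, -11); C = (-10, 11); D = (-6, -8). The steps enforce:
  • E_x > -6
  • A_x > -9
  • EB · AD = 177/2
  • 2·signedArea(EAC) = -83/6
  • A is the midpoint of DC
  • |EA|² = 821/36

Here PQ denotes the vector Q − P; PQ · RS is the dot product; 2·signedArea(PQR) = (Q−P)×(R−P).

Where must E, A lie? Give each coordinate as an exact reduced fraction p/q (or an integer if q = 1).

A = (-8, 3/2)
E = (-17/3, -8/3)

1. A_x = -8  [A is the midpoint of DC]
2. A_y = 3/2  [A is the midpoint of DC]
   → A = (-8, 3/2)
3. E_x = -17/3  [EB · AD = 177/2 ∩ 2·signedArea(EAC) = -83/6]
4. E_y = -8/3  [EB · AD = 177/2 ∩ 2·signedArea(EAC) = -83/6]
   → E = (-17/3, -8/3)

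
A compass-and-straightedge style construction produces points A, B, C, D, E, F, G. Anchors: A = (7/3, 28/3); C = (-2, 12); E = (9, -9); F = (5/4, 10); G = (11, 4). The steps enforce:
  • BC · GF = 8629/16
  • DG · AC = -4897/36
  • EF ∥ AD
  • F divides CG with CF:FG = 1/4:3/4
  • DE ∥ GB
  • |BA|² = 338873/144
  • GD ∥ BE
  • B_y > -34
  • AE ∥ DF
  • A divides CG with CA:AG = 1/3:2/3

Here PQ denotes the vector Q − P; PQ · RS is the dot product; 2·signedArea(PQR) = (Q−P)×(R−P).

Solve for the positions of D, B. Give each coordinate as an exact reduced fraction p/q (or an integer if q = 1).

1. D_x = -65/12  [AE ∥ DF ∩ EF ∥ AD]
2. D_y = 85/3  [AE ∥ DF ∩ EF ∥ AD]
   → D = (-65/12, 85/3)
3. B_x = 305/12  [GD ∥ BE ∩ DE ∥ GB]
4. B_y = -100/3  [GD ∥ BE ∩ DE ∥ GB]
   → B = (305/12, -100/3)

B = (305/12, -100/3)
D = (-65/12, 85/3)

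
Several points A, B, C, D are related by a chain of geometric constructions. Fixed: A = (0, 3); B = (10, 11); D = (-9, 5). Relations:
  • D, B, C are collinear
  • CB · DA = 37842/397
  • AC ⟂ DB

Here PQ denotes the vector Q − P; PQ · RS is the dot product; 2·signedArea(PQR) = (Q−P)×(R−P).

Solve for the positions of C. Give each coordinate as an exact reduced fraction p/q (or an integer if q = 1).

1. C_x = -552/397  [D, B, C are collinear ∩ AC ⟂ DB]
2. C_y = 2939/397  [D, B, C are collinear ∩ AC ⟂ DB]
   → C = (-552/397, 2939/397)

C = (-552/397, 2939/397)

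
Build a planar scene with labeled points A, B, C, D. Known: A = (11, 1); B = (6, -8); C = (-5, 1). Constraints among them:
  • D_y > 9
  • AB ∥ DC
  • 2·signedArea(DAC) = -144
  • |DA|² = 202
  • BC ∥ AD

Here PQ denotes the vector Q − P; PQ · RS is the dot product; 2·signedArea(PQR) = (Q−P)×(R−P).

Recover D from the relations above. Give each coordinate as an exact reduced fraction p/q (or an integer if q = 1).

D = (0, 10)

1. D_x = 0  [AB ∥ DC ∩ BC ∥ AD]
2. D_y = 10  [AB ∥ DC ∩ BC ∥ AD]
   → D = (0, 10)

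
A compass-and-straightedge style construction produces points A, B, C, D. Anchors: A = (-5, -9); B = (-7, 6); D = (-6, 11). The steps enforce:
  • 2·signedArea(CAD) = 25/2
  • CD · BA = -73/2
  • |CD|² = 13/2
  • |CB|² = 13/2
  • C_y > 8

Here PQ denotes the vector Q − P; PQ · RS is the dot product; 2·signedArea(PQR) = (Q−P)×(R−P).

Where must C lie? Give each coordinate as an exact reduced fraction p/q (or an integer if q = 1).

1. C_x = -13/2  [2·signedArea(CAD) = 25/2 ∩ CD · BA = -73/2]
2. C_y = 17/2  [2·signedArea(CAD) = 25/2 ∩ CD · BA = -73/2]
   → C = (-13/2, 17/2)

C = (-13/2, 17/2)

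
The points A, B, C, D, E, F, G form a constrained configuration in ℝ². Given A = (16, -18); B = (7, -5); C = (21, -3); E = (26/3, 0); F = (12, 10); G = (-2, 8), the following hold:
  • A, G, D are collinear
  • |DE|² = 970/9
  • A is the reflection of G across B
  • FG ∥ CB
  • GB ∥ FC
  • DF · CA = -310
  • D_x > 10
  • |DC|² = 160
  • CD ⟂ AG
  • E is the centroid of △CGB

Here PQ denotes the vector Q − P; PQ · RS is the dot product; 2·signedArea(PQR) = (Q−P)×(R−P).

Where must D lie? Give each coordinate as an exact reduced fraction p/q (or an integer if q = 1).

1. D_x = 53/5  [A, G, D are collinear ∩ CD ⟂ AG]
2. D_y = -51/5  [A, G, D are collinear ∩ CD ⟂ AG]
   → D = (53/5, -51/5)

D = (53/5, -51/5)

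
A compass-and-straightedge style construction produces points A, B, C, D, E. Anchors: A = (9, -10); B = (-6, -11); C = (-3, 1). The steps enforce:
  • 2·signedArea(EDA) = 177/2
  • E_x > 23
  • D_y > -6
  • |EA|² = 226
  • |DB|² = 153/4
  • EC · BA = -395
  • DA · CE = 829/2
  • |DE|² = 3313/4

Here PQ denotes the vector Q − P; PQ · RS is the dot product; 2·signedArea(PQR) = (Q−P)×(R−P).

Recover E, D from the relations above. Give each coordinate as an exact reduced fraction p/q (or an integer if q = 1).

1. E_x = 24  [line -15·x + -1·y + 351 = 0 ∩ |EA|² = 226]
2. E_y = -9  [line -15·x + -1·y + 351 = 0 ∩ |EA|² = 226]
   → E = (24, -9)
3. D_x = -9/2  [2·signedArea(EDA) = 177/2 ∩ DA · CE = 829/2]
4. D_y = -5  [2·signedArea(EDA) = 177/2 ∩ DA · CE = 829/2]
   → D = (-9/2, -5)

D = (-9/2, -5)
E = (24, -9)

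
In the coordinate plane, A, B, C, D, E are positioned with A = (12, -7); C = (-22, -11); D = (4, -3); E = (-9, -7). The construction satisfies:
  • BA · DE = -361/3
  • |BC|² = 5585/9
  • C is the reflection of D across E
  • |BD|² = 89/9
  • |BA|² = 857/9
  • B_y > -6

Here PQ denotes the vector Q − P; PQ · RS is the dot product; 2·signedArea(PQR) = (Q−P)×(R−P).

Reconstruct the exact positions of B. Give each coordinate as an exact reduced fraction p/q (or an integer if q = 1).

B = (7/3, -17/3)

1. B_x = 7/3  [line 13·x + 4·y + -23/3 = 0 ∩ |BA|² = 857/9]
2. B_y = -17/3  [line 13·x + 4·y + -23/3 = 0 ∩ |BA|² = 857/9]
   → B = (7/3, -17/3)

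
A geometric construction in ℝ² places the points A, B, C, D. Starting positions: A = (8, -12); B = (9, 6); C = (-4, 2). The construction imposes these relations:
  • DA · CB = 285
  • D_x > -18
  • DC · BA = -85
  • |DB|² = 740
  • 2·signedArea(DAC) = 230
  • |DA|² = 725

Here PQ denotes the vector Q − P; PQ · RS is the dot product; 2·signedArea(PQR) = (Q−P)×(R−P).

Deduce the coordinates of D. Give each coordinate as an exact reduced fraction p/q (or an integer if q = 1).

D = (-17, -2)

1. D_x = -17  [DA · CB = 285 ∩ DC · BA = -85]
2. D_y = -2  [DA · CB = 285 ∩ DC · BA = -85]
   → D = (-17, -2)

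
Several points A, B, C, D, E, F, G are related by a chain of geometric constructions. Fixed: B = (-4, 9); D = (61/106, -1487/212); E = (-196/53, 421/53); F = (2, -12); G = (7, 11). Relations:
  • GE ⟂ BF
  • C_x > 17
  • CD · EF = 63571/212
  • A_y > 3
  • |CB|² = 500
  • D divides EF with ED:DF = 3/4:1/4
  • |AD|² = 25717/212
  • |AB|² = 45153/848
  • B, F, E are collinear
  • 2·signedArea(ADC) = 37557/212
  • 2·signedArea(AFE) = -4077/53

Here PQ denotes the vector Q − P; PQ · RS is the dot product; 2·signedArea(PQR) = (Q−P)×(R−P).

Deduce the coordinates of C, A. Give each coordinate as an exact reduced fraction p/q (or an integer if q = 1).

A = (137/106, 843/212)
C = (18, 13)

1. C_x = 18  [line -302/53·x + 1057/53·y + -8305/53 = 0 ∩ |CB|² = 500]
2. C_y = 13  [line -302/53·x + 1057/53·y + -8305/53 = 0 ∩ |CB|² = 500]
   → C = (18, 13)
3. A_x = 137/106  [2·signedArea(AFE) = -4077/53 ∩ 2·signedArea(ADC) = 37557/212]
4. A_y = 843/212  [2·signedArea(AFE) = -4077/53 ∩ 2·signedArea(ADC) = 37557/212]
   → A = (137/106, 843/212)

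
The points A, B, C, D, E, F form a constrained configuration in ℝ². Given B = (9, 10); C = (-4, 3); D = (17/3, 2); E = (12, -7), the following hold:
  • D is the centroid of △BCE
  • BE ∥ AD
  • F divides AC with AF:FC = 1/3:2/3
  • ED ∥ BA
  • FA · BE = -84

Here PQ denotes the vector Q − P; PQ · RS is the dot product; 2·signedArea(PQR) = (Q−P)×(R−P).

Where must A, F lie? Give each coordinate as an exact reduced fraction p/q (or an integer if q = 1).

1. A_x = 8/3  [BE ∥ AD ∩ ED ∥ BA]
2. A_y = 19  [BE ∥ AD ∩ ED ∥ BA]
   → A = (8/3, 19)
3. F_x = 4/9  [F divides AC with AF:FC = 1/3:2/3]
4. F_y = 41/3  [F divides AC with AF:FC = 1/3:2/3]
   → F = (4/9, 41/3)

A = (8/3, 19)
F = (4/9, 41/3)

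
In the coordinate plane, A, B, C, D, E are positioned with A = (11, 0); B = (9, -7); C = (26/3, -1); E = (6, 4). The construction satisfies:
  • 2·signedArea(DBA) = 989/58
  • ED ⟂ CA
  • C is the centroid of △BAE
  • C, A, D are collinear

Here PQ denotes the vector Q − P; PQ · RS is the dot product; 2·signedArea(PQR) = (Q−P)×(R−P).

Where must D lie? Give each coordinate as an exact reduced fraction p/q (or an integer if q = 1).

D = (477/58, -69/58)

1. D_x = 477/58  [C, A, D are collinear ∩ ED ⟂ CA]
2. D_y = -69/58  [C, A, D are collinear ∩ ED ⟂ CA]
   → D = (477/58, -69/58)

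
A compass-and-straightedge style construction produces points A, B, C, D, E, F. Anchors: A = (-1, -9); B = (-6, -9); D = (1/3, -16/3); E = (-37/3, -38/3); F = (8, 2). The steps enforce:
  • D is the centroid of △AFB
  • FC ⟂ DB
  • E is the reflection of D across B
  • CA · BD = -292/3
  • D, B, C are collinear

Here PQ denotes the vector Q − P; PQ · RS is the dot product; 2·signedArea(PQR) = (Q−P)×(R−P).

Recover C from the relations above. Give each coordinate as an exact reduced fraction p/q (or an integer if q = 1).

1. C_x = 4461/482  [D, B, C are collinear ∩ FC ⟂ DB]
2. C_y = -81/482  [D, B, C are collinear ∩ FC ⟂ DB]
   → C = (4461/482, -81/482)

C = (4461/482, -81/482)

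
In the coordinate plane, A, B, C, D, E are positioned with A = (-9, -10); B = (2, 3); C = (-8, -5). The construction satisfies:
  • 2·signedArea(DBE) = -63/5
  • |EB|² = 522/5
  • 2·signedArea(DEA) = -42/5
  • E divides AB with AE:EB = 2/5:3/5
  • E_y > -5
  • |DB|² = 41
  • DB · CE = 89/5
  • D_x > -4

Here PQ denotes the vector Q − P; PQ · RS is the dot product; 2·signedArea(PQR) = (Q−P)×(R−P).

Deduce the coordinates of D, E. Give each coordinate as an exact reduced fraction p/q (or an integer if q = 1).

1. E_x = -23/5  [E divides AB with AE:EB = 2/5:3/5]
2. E_y = -24/5  [E divides AB with AE:EB = 2/5:3/5]
   → E = (-23/5, -24/5)
3. D_x = -3  [2·signedArea(DBE) = -63/5 ∩ DB · CE = 89/5]
4. D_y = -1  [2·signedArea(DBE) = -63/5 ∩ DB · CE = 89/5]
   → D = (-3, -1)

D = (-3, -1)
E = (-23/5, -24/5)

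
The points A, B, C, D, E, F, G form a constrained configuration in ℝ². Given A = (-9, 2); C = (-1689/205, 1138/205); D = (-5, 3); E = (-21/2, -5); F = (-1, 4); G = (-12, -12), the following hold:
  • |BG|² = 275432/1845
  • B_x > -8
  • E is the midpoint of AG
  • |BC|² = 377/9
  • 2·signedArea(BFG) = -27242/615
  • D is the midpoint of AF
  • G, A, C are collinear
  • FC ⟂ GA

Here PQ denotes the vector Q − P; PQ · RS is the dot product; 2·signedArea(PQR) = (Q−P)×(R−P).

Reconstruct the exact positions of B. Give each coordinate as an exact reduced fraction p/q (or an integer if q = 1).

B = (-4354/615, -502/615)

1. B_x = -4354/615  [line 16·x + -11·y + 64142/615 = 0 ∩ |BG|² = 275432/1845]
2. B_y = -502/615  [line 16·x + -11·y + 64142/615 = 0 ∩ |BG|² = 275432/1845]
   → B = (-4354/615, -502/615)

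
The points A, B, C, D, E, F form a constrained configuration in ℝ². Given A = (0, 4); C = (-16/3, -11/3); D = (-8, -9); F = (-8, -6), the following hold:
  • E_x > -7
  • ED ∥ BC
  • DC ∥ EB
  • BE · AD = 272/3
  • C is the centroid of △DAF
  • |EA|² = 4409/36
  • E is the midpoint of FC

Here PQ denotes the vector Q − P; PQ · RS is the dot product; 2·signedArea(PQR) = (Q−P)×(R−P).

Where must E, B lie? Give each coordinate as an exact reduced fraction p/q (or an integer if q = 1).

B = (-4, 1/2)
E = (-20/3, -29/6)

1. E_x = -20/3  [E is the midpoint of FC]
2. E_y = -29/6  [E is the midpoint of FC]
   → E = (-20/3, -29/6)
3. B_x = -4  [ED ∥ BC ∩ DC ∥ EB]
4. B_y = 1/2  [ED ∥ BC ∩ DC ∥ EB]
   → B = (-4, 1/2)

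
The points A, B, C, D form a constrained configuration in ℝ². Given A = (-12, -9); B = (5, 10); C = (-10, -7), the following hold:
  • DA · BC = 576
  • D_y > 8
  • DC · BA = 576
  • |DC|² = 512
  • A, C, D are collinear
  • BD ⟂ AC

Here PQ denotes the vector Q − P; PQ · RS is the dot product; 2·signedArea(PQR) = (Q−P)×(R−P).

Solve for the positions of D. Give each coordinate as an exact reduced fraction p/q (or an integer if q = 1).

D = (6, 9)

1. D_x = 6  [A, C, D are collinear ∩ BD ⟂ AC]
2. D_y = 9  [A, C, D are collinear ∩ BD ⟂ AC]
   → D = (6, 9)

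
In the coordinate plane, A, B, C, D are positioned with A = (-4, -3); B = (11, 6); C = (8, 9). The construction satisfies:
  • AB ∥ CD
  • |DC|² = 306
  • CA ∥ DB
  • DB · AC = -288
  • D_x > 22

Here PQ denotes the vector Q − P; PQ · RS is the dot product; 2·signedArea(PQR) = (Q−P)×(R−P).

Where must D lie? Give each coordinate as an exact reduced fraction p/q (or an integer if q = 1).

D = (23, 18)

1. D_x = 23  [CA ∥ DB ∩ AB ∥ CD]
2. D_y = 18  [CA ∥ DB ∩ AB ∥ CD]
   → D = (23, 18)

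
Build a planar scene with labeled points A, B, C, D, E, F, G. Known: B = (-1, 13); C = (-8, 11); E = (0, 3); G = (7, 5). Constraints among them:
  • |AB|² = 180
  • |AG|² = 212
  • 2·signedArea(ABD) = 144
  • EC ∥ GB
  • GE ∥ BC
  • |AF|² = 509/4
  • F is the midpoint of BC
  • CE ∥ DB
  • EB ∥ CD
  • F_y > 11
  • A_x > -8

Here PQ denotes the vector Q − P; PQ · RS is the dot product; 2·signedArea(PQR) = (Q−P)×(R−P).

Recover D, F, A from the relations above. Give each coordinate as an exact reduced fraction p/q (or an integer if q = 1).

1. D_x = -9  [CE ∥ DB ∩ EB ∥ CD]
2. D_y = 21  [CE ∥ DB ∩ EB ∥ CD]
   → D = (-9, 21)
3. F_x = -9/2  [F is the midpoint of BC]
4. F_y = 12  [F is the midpoint of BC]
   → F = (-9/2, 12)
5. A_x = -7  [line -8·x + -8·y + -48 = 0 ∩ |AF|² = 509/4]
6. A_y = 1  [line -8·x + -8·y + -48 = 0 ∩ |AF|² = 509/4]
   → A = (-7, 1)

A = (-7, 1)
D = (-9, 21)
F = (-9/2, 12)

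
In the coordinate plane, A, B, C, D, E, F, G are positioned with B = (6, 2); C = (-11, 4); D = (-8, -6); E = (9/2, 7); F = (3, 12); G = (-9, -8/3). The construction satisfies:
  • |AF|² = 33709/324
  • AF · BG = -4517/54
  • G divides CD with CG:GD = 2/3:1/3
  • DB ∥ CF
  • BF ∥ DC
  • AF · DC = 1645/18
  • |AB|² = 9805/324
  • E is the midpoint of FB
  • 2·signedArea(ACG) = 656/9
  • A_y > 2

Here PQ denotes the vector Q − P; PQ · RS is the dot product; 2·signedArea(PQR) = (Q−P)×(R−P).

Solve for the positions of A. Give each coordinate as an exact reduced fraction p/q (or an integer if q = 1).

A = (1/2, 19/9)

1. A_x = 1/2  [2·signedArea(ACG) = 656/9 ∩ AF · BG = -4517/54]
2. A_y = 19/9  [2·signedArea(ACG) = 656/9 ∩ AF · BG = -4517/54]
   → A = (1/2, 19/9)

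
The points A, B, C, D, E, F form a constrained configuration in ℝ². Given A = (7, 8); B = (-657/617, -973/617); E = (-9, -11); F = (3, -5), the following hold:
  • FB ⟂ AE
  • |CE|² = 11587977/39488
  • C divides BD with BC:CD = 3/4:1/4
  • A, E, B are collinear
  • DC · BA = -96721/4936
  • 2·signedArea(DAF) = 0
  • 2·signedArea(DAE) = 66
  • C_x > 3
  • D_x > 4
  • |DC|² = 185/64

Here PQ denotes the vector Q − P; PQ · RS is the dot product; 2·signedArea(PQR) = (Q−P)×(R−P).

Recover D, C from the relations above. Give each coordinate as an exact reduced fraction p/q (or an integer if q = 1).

C = (4299/1234, 3607/4936)
D = (5, 3/2)

1. D_x = 5  [2·signedArea(DAF) = 0 ∩ 2·signedArea(DAE) = 66]
2. D_y = 3/2  [2·signedArea(DAF) = 0 ∩ 2·signedArea(DAE) = 66]
   → D = (5, 3/2)
3. C_x = 4299/1234  [C divides BD with BC:CD = 3/4:1/4]
4. C_y = 3607/4936  [C divides BD with BC:CD = 3/4:1/4]
   → C = (4299/1234, 3607/4936)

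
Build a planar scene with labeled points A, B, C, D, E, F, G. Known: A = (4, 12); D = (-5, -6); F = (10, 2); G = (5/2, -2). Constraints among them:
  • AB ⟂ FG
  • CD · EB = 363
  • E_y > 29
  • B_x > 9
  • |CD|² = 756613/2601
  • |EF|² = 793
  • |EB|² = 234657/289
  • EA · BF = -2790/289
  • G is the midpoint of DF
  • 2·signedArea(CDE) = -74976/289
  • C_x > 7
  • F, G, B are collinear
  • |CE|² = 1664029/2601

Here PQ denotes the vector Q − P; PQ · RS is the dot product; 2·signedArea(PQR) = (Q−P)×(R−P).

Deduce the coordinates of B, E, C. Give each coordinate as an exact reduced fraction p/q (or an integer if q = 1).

B = (2740/289, 498/289)
C = (2262/289, 4544/867)
E = (13, 30)

1. B_x = 2740/289  [F, G, B are collinear ∩ AB ⟂ FG]
2. B_y = 498/289  [F, G, B are collinear ∩ AB ⟂ FG]
   → B = (2740/289, 498/289)
3. E_x = 13  [line -150/289·x + -80/289·y + 4350/289 = 0 ∩ |EF|² = 793]
4. E_y = 30  [line -150/289·x + -80/289·y + 4350/289 = 0 ∩ |EF|² = 793]
   → E = (13, 30)
5. C_x = 2262/289  [CD · EB = 363 ∩ 2·signedArea(CDE) = -74976/289]
6. C_y = 4544/867  [CD · EB = 363 ∩ 2·signedArea(CDE) = -74976/289]
   → C = (2262/289, 4544/867)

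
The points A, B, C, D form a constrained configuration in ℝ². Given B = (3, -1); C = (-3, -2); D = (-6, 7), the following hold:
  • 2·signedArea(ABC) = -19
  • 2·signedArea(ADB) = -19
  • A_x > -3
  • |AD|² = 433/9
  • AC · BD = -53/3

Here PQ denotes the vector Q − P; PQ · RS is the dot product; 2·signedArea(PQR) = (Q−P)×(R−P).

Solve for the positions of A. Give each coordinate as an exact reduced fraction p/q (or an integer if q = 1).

A = (-2, 4/3)

1. A_x = -2  [2·signedArea(ABC) = -19 ∩ 2·signedArea(ADB) = -19]
2. A_y = 4/3  [2·signedArea(ABC) = -19 ∩ 2·signedArea(ADB) = -19]
   → A = (-2, 4/3)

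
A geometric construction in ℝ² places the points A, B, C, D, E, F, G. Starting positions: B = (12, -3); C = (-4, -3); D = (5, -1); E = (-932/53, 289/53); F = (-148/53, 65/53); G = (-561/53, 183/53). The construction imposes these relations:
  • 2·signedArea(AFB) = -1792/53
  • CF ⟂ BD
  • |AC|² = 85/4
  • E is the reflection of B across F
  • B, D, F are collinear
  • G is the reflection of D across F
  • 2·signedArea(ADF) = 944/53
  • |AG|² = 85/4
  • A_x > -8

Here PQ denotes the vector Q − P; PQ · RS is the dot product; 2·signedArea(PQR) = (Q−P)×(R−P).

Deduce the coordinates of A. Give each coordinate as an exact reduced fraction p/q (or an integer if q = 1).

A = (-773/106, 12/53)

1. A_x = -773/106  [line -118/53·x + -413/53·y + -767/53 = 0 ∩ |AG|² = 85/4]
2. A_y = 12/53  [line -118/53·x + -413/53·y + -767/53 = 0 ∩ |AG|² = 85/4]
   → A = (-773/106, 12/53)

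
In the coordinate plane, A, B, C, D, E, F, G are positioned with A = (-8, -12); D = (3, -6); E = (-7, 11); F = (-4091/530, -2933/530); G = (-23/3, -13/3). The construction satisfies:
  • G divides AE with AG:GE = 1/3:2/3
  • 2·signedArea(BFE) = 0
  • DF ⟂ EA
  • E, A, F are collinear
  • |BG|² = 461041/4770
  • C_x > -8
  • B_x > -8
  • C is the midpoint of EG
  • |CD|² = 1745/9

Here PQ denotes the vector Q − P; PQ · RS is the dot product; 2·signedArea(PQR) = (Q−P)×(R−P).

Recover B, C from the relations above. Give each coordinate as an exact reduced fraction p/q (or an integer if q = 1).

1. B_x = -3837/530  [line -8763/530·x + 381/530·y + -32766/265 = 0 ∩ |BG|² = 461041/4770]
2. B_y = 2909/530  [line -8763/530·x + 381/530·y + -32766/265 = 0 ∩ |BG|² = 461041/4770]
   → B = (-3837/530, 2909/530)
3. C_x = -22/3  [C is the midpoint of EG]
4. C_y = 10/3  [C is the midpoint of EG]
   → C = (-22/3, 10/3)

B = (-3837/530, 2909/530)
C = (-22/3, 10/3)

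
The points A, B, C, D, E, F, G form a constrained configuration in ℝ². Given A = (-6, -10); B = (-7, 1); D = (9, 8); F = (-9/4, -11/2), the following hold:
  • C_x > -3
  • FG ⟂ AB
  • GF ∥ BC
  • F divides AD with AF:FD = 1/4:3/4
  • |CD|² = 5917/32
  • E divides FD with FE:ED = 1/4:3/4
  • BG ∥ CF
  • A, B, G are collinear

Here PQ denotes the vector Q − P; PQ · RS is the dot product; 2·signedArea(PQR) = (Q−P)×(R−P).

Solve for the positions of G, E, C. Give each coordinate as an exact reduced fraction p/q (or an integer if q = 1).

C = (-23/8, 11/8)
E = (9/16, -17/8)
G = (-51/8, -47/8)

1. G_x = -51/8  [A, B, G are collinear ∩ FG ⟂ AB]
2. G_y = -47/8  [A, B, G are collinear ∩ FG ⟂ AB]
   → G = (-51/8, -47/8)
3. E_x = 9/16  [E divides FD with FE:ED = 1/4:3/4]
4. E_y = -17/8  [E divides FD with FE:ED = 1/4:3/4]
   → E = (9/16, -17/8)
5. C_x = -23/8  [BG ∥ CF ∩ GF ∥ BC]
6. C_y = 11/8  [BG ∥ CF ∩ GF ∥ BC]
   → C = (-23/8, 11/8)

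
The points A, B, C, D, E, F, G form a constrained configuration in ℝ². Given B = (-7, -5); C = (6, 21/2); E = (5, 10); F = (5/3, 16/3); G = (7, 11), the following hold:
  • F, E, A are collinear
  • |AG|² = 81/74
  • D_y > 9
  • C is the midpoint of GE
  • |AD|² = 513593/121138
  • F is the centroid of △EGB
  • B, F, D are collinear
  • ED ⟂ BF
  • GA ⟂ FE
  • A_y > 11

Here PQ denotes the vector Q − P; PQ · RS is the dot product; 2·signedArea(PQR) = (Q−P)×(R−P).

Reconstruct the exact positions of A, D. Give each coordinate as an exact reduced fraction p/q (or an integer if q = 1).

A = (455/74, 859/74)
D = (8743/1637, 15902/1637)

1. A_x = 455/74  [F, E, A are collinear ∩ GA ⟂ FE]
2. A_y = 859/74  [F, E, A are collinear ∩ GA ⟂ FE]
   → A = (455/74, 859/74)
3. D_x = 8743/1637  [B, F, D are collinear ∩ ED ⟂ BF]
4. D_y = 15902/1637  [B, F, D are collinear ∩ ED ⟂ BF]
   → D = (8743/1637, 15902/1637)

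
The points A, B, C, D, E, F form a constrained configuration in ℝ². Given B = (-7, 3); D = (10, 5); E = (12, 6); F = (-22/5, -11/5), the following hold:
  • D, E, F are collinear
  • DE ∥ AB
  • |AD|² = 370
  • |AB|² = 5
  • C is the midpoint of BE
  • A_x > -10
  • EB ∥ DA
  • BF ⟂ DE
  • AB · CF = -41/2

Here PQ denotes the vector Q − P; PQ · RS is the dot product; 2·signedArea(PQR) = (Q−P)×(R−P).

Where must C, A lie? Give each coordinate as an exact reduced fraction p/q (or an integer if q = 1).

1. C_x = 5/2  [C is the midpoint of BE]
2. C_y = 9/2  [C is the midpoint of BE]
   → C = (5/2, 9/2)
3. A_x = -9  [DE ∥ AB ∩ EB ∥ DA]
4. A_y = 2  [DE ∥ AB ∩ EB ∥ DA]
   → A = (-9, 2)

A = (-9, 2)
C = (5/2, 9/2)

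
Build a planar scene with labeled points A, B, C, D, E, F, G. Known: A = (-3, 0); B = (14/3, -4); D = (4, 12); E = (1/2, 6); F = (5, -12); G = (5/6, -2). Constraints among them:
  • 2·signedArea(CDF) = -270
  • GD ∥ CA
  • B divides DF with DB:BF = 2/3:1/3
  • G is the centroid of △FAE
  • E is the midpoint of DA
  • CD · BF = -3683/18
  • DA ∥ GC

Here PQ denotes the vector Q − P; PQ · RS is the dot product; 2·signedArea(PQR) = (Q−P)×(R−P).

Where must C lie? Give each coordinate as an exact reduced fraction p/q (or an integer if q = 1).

1. C_x = -37/6  [GD ∥ CA ∩ DA ∥ GC]
2. C_y = -14  [GD ∥ CA ∩ DA ∥ GC]
   → C = (-37/6, -14)

C = (-37/6, -14)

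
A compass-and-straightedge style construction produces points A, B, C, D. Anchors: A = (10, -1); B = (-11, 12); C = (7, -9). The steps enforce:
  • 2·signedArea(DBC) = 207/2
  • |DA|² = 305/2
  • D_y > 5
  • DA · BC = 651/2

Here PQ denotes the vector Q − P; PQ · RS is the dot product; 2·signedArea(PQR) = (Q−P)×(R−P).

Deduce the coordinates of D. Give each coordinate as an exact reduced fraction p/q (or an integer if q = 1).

1. D_x = -1/2  [2·signedArea(DBC) = 207/2 ∩ DA · BC = 651/2]
2. D_y = 11/2  [2·signedArea(DBC) = 207/2 ∩ DA · BC = 651/2]
   → D = (-1/2, 11/2)

D = (-1/2, 11/2)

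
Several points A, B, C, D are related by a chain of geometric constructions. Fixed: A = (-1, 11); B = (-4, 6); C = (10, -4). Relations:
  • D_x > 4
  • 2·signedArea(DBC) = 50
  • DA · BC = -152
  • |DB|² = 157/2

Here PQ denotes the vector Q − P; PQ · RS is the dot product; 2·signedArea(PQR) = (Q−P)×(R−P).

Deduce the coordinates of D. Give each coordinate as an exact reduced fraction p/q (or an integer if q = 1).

D = (9/2, 7/2)

1. D_x = 9/2  [2·signedArea(DBC) = 50 ∩ DA · BC = -152]
2. D_y = 7/2  [2·signedArea(DBC) = 50 ∩ DA · BC = -152]
   → D = (9/2, 7/2)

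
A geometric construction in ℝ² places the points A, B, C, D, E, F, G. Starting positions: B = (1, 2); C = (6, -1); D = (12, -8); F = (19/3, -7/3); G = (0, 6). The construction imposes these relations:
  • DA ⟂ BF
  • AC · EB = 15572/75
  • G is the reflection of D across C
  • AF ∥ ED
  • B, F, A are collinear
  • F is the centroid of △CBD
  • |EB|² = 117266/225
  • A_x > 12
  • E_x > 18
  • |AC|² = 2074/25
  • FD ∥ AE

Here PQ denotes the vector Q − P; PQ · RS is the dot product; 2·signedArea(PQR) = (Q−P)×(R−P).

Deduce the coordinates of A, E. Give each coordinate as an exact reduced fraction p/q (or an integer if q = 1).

A = (313/25, -184/25)
E = (1364/75, -977/75)

1. A_x = 313/25  [B, F, A are collinear ∩ DA ⟂ BF]
2. A_y = -184/25  [B, F, A are collinear ∩ DA ⟂ BF]
   → A = (313/25, -184/25)
3. E_x = 1364/75  [AF ∥ ED ∩ FD ∥ AE]
4. E_y = -977/75  [AF ∥ ED ∩ FD ∥ AE]
   → E = (1364/75, -977/75)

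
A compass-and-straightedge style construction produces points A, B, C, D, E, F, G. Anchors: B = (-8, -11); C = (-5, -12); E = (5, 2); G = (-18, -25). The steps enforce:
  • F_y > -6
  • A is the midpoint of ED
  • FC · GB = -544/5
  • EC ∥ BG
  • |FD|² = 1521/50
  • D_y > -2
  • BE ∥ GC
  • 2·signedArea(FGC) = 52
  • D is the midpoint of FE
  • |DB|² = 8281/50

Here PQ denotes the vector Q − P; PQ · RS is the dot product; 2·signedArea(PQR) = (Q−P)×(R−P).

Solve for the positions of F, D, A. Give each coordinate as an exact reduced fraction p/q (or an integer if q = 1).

A = (61/20, 1/20)
D = (11/10, -19/10)
F = (-14/5, -29/5)

1. F_x = -14/5  [FC · GB = -544/5 ∩ 2·signedArea(FGC) = 52]
2. F_y = -29/5  [FC · GB = -544/5 ∩ 2·signedArea(FGC) = 52]
   → F = (-14/5, -29/5)
3. D_x = 11/10  [D is the midpoint of FE]
4. D_y = -19/10  [D is the midpoint of FE]
   → D = (11/10, -19/10)
5. A_x = 61/20  [A is the midpoint of ED]
6. A_y = 1/20  [A is the midpoint of ED]
   → A = (61/20, 1/20)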